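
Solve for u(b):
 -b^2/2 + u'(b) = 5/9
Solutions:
 u(b) = C1 + b^3/6 + 5*b/9


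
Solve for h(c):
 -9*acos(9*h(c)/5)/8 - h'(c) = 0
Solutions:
 Integral(1/acos(9*_y/5), (_y, h(c))) = C1 - 9*c/8


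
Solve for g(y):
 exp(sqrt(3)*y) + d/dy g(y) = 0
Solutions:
 g(y) = C1 - sqrt(3)*exp(sqrt(3)*y)/3


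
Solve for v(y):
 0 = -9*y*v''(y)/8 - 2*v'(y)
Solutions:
 v(y) = C1 + C2/y^(7/9)


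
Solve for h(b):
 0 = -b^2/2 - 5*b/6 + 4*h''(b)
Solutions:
 h(b) = C1 + C2*b + b^4/96 + 5*b^3/144


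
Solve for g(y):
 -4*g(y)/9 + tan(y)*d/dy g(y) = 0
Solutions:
 g(y) = C1*sin(y)^(4/9)


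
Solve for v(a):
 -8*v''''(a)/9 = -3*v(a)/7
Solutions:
 v(a) = C1*exp(-3^(3/4)*686^(1/4)*a/14) + C2*exp(3^(3/4)*686^(1/4)*a/14) + C3*sin(3^(3/4)*686^(1/4)*a/14) + C4*cos(3^(3/4)*686^(1/4)*a/14)


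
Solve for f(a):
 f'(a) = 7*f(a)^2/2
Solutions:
 f(a) = -2/(C1 + 7*a)


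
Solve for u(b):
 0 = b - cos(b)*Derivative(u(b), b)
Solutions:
 u(b) = C1 + Integral(b/cos(b), b)


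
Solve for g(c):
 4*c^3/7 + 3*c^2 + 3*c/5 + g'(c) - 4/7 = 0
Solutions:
 g(c) = C1 - c^4/7 - c^3 - 3*c^2/10 + 4*c/7


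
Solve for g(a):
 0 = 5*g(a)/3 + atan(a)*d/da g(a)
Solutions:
 g(a) = C1*exp(-5*Integral(1/atan(a), a)/3)


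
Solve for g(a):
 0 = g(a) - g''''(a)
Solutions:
 g(a) = C1*exp(-a) + C2*exp(a) + C3*sin(a) + C4*cos(a)


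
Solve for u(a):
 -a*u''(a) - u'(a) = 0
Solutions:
 u(a) = C1 + C2*log(a)


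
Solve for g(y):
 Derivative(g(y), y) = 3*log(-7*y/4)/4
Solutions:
 g(y) = C1 + 3*y*log(-y)/4 + 3*y*(-2*log(2) - 1 + log(7))/4


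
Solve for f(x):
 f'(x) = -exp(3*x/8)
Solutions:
 f(x) = C1 - 8*exp(3*x/8)/3


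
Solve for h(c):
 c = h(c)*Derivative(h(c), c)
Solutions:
 h(c) = -sqrt(C1 + c^2)
 h(c) = sqrt(C1 + c^2)


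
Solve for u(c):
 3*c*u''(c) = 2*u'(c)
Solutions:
 u(c) = C1 + C2*c^(5/3)


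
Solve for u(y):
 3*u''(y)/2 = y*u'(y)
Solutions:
 u(y) = C1 + C2*erfi(sqrt(3)*y/3)


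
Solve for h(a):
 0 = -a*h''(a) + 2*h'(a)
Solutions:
 h(a) = C1 + C2*a^3


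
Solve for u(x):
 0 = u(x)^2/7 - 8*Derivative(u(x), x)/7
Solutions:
 u(x) = -8/(C1 + x)


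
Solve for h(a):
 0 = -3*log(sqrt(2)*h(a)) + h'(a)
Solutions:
 -2*Integral(1/(2*log(_y) + log(2)), (_y, h(a)))/3 = C1 - a


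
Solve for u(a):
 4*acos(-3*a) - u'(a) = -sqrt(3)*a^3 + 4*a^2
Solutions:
 u(a) = C1 + sqrt(3)*a^4/4 - 4*a^3/3 + 4*a*acos(-3*a) + 4*sqrt(1 - 9*a^2)/3


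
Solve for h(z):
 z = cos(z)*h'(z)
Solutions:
 h(z) = C1 + Integral(z/cos(z), z)


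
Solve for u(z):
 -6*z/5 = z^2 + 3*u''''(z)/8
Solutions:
 u(z) = C1 + C2*z + C3*z^2 + C4*z^3 - z^6/135 - 2*z^5/75


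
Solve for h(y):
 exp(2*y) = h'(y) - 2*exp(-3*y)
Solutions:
 h(y) = C1 + exp(2*y)/2 - 2*exp(-3*y)/3


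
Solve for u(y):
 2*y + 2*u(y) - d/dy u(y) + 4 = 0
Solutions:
 u(y) = C1*exp(2*y) - y - 5/2


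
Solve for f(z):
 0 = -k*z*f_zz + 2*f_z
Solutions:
 f(z) = C1 + z^(((re(k) + 2)*re(k) + im(k)^2)/(re(k)^2 + im(k)^2))*(C2*sin(2*log(z)*Abs(im(k))/(re(k)^2 + im(k)^2)) + C3*cos(2*log(z)*im(k)/(re(k)^2 + im(k)^2)))


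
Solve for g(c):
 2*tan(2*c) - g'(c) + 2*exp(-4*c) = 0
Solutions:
 g(c) = C1 + log(tan(2*c)^2 + 1)/2 - exp(-4*c)/2


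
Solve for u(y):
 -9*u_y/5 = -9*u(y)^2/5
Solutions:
 u(y) = -1/(C1 + y)


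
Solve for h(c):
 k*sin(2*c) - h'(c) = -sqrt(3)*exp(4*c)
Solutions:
 h(c) = C1 - k*cos(2*c)/2 + sqrt(3)*exp(4*c)/4


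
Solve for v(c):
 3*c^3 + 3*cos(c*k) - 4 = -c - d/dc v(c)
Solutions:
 v(c) = C1 - 3*c^4/4 - c^2/2 + 4*c - 3*sin(c*k)/k


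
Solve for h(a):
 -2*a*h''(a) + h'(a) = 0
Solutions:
 h(a) = C1 + C2*a^(3/2)


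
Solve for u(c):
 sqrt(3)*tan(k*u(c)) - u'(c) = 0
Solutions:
 u(c) = Piecewise((-asin(exp(C1*k + sqrt(3)*c*k))/k + pi/k, Ne(k, 0)), (nan, True))
 u(c) = Piecewise((asin(exp(C1*k + sqrt(3)*c*k))/k, Ne(k, 0)), (nan, True))


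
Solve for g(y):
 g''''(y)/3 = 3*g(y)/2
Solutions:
 g(y) = C1*exp(-2^(3/4)*sqrt(3)*y/2) + C2*exp(2^(3/4)*sqrt(3)*y/2) + C3*sin(2^(3/4)*sqrt(3)*y/2) + C4*cos(2^(3/4)*sqrt(3)*y/2)


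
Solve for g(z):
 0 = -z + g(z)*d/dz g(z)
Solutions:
 g(z) = -sqrt(C1 + z^2)
 g(z) = sqrt(C1 + z^2)


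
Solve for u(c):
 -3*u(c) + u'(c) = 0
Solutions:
 u(c) = C1*exp(3*c)


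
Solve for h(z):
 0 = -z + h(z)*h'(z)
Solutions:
 h(z) = -sqrt(C1 + z^2)
 h(z) = sqrt(C1 + z^2)


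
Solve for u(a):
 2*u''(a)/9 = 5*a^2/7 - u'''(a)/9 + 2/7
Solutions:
 u(a) = C1 + C2*a + C3*exp(-2*a) + 15*a^4/56 - 15*a^3/28 + 81*a^2/56


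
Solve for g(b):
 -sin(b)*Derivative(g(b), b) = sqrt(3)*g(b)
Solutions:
 g(b) = C1*(cos(b) + 1)^(sqrt(3)/2)/(cos(b) - 1)^(sqrt(3)/2)


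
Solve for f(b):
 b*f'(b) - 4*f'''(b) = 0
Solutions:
 f(b) = C1 + Integral(C2*airyai(2^(1/3)*b/2) + C3*airybi(2^(1/3)*b/2), b)


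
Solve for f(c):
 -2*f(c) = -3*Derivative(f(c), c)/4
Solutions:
 f(c) = C1*exp(8*c/3)


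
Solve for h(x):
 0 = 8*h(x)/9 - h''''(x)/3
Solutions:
 h(x) = C1*exp(-6^(3/4)*x/3) + C2*exp(6^(3/4)*x/3) + C3*sin(6^(3/4)*x/3) + C4*cos(6^(3/4)*x/3)


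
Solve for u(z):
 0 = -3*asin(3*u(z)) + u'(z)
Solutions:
 Integral(1/asin(3*_y), (_y, u(z))) = C1 + 3*z


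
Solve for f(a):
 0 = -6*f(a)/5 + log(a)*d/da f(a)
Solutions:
 f(a) = C1*exp(6*li(a)/5)


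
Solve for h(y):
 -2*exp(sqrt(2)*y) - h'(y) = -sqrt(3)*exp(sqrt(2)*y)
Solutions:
 h(y) = C1 - sqrt(2)*exp(sqrt(2)*y) + sqrt(6)*exp(sqrt(2)*y)/2


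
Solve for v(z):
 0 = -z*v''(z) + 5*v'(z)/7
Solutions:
 v(z) = C1 + C2*z^(12/7)


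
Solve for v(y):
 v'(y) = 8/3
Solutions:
 v(y) = C1 + 8*y/3


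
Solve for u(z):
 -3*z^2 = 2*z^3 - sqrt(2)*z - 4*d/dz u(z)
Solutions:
 u(z) = C1 + z^4/8 + z^3/4 - sqrt(2)*z^2/8


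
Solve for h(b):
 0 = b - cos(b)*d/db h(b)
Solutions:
 h(b) = C1 + Integral(b/cos(b), b)


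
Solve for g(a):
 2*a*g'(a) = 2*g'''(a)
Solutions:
 g(a) = C1 + Integral(C2*airyai(a) + C3*airybi(a), a)


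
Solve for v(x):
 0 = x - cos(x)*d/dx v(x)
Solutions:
 v(x) = C1 + Integral(x/cos(x), x)


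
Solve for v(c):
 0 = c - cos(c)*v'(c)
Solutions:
 v(c) = C1 + Integral(c/cos(c), c)


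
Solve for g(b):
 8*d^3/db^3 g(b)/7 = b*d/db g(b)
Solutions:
 g(b) = C1 + Integral(C2*airyai(7^(1/3)*b/2) + C3*airybi(7^(1/3)*b/2), b)


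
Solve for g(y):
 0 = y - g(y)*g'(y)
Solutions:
 g(y) = -sqrt(C1 + y^2)
 g(y) = sqrt(C1 + y^2)


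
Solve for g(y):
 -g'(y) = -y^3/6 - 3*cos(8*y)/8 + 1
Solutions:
 g(y) = C1 + y^4/24 - y + 3*sin(8*y)/64


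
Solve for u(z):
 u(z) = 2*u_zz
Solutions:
 u(z) = C1*exp(-sqrt(2)*z/2) + C2*exp(sqrt(2)*z/2)


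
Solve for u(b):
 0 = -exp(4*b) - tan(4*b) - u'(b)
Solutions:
 u(b) = C1 - exp(4*b)/4 + log(cos(4*b))/4


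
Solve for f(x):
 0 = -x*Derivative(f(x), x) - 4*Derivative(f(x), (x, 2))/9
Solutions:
 f(x) = C1 + C2*erf(3*sqrt(2)*x/4)


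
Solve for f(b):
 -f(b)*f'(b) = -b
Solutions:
 f(b) = -sqrt(C1 + b^2)
 f(b) = sqrt(C1 + b^2)


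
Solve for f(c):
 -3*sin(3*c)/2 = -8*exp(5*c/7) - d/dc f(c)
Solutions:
 f(c) = C1 - 56*exp(5*c/7)/5 - cos(3*c)/2


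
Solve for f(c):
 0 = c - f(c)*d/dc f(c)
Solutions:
 f(c) = -sqrt(C1 + c^2)
 f(c) = sqrt(C1 + c^2)


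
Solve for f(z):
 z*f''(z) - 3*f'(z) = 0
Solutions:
 f(z) = C1 + C2*z^4


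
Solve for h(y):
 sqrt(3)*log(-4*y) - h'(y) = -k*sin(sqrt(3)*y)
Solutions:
 h(y) = C1 - sqrt(3)*k*cos(sqrt(3)*y)/3 + sqrt(3)*y*(log(-y) - 1) + 2*sqrt(3)*y*log(2)


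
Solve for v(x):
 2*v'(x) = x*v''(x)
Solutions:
 v(x) = C1 + C2*x^3


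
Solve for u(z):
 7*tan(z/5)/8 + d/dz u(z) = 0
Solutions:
 u(z) = C1 + 35*log(cos(z/5))/8


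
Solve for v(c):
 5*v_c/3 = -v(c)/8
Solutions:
 v(c) = C1*exp(-3*c/40)


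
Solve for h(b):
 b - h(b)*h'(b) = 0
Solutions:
 h(b) = -sqrt(C1 + b^2)
 h(b) = sqrt(C1 + b^2)


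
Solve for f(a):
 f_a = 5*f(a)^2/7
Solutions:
 f(a) = -7/(C1 + 5*a)


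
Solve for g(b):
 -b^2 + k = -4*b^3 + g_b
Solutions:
 g(b) = C1 + b^4 - b^3/3 + b*k


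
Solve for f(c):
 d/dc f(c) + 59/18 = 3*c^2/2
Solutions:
 f(c) = C1 + c^3/2 - 59*c/18


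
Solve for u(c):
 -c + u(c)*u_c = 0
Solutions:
 u(c) = -sqrt(C1 + c^2)
 u(c) = sqrt(C1 + c^2)


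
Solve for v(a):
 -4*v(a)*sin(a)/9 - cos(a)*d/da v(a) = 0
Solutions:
 v(a) = C1*cos(a)^(4/9)


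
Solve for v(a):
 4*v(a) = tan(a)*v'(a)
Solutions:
 v(a) = C1*sin(a)^4


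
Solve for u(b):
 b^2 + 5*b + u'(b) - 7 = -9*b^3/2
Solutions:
 u(b) = C1 - 9*b^4/8 - b^3/3 - 5*b^2/2 + 7*b


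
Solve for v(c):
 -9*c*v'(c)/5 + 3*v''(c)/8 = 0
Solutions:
 v(c) = C1 + C2*erfi(2*sqrt(15)*c/5)


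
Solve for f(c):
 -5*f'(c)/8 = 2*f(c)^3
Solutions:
 f(c) = -sqrt(10)*sqrt(-1/(C1 - 16*c))/2
 f(c) = sqrt(10)*sqrt(-1/(C1 - 16*c))/2


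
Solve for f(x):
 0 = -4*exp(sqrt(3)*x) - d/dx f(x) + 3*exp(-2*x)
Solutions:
 f(x) = C1 - 4*sqrt(3)*exp(sqrt(3)*x)/3 - 3*exp(-2*x)/2


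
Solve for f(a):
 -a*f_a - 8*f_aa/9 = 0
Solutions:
 f(a) = C1 + C2*erf(3*a/4)


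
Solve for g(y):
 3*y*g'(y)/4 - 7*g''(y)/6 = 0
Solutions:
 g(y) = C1 + C2*erfi(3*sqrt(7)*y/14)


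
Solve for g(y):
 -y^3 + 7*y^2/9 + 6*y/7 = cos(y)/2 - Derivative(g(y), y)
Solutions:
 g(y) = C1 + y^4/4 - 7*y^3/27 - 3*y^2/7 + sin(y)/2


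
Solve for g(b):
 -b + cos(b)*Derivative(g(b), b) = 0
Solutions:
 g(b) = C1 + Integral(b/cos(b), b)


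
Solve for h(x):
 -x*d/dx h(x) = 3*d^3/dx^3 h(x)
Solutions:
 h(x) = C1 + Integral(C2*airyai(-3^(2/3)*x/3) + C3*airybi(-3^(2/3)*x/3), x)


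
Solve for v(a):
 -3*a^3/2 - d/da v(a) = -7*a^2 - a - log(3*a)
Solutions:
 v(a) = C1 - 3*a^4/8 + 7*a^3/3 + a^2/2 + a*log(a) - a + a*log(3)


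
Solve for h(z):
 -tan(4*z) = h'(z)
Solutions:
 h(z) = C1 + log(cos(4*z))/4


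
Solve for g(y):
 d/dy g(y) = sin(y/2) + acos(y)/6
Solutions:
 g(y) = C1 + y*acos(y)/6 - sqrt(1 - y^2)/6 - 2*cos(y/2)


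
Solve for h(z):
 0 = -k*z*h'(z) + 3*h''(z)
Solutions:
 h(z) = Piecewise((-sqrt(6)*sqrt(pi)*C1*erf(sqrt(6)*z*sqrt(-k)/6)/(2*sqrt(-k)) - C2, (k > 0) | (k < 0)), (-C1*z - C2, True))


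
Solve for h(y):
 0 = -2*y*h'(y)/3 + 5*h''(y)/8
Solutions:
 h(y) = C1 + C2*erfi(2*sqrt(30)*y/15)


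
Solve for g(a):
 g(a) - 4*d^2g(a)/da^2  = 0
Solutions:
 g(a) = C1*exp(-a/2) + C2*exp(a/2)


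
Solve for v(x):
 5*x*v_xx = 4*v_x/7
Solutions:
 v(x) = C1 + C2*x^(39/35)


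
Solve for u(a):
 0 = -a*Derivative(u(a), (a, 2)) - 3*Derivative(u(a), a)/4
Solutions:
 u(a) = C1 + C2*a^(1/4)


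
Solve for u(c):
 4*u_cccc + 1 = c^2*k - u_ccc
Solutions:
 u(c) = C1 + C2*c + C3*c^2 + C4*exp(-c/4) + c^5*k/60 - c^4*k/3 + c^3*(32*k - 1)/6


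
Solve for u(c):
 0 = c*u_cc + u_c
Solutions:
 u(c) = C1 + C2*log(c)


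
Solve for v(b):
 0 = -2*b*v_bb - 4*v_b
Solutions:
 v(b) = C1 + C2/b


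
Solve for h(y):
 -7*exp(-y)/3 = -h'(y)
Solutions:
 h(y) = C1 - 7*exp(-y)/3


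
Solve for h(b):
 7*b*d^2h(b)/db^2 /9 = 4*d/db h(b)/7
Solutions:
 h(b) = C1 + C2*b^(85/49)


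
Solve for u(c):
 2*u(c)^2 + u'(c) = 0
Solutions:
 u(c) = 1/(C1 + 2*c)


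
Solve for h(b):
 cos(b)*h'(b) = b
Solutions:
 h(b) = C1 + Integral(b/cos(b), b)


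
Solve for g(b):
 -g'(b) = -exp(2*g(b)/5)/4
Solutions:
 g(b) = 5*log(-sqrt(-1/(C1 + b))) + 5*log(10)/2
 g(b) = 5*log(-1/(C1 + b))/2 + 5*log(10)/2


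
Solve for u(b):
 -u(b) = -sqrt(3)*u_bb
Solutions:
 u(b) = C1*exp(-3^(3/4)*b/3) + C2*exp(3^(3/4)*b/3)


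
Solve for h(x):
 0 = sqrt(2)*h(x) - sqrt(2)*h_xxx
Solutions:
 h(x) = C3*exp(x) + (C1*sin(sqrt(3)*x/2) + C2*cos(sqrt(3)*x/2))*exp(-x/2)


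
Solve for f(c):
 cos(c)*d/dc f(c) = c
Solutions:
 f(c) = C1 + Integral(c/cos(c), c)


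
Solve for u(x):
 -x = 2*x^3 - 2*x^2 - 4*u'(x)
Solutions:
 u(x) = C1 + x^4/8 - x^3/6 + x^2/8


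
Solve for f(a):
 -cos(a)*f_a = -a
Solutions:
 f(a) = C1 + Integral(a/cos(a), a)


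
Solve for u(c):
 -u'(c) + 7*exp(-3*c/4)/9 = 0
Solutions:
 u(c) = C1 - 28*exp(-3*c/4)/27


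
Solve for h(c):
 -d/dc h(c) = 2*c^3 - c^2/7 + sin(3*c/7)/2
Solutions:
 h(c) = C1 - c^4/2 + c^3/21 + 7*cos(3*c/7)/6


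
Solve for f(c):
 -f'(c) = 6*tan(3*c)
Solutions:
 f(c) = C1 + 2*log(cos(3*c))


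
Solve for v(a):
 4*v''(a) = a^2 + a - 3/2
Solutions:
 v(a) = C1 + C2*a + a^4/48 + a^3/24 - 3*a^2/16


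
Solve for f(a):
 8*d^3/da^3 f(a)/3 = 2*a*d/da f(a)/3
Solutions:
 f(a) = C1 + Integral(C2*airyai(2^(1/3)*a/2) + C3*airybi(2^(1/3)*a/2), a)


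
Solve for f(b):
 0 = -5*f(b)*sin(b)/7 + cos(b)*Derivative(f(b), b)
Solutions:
 f(b) = C1/cos(b)^(5/7)


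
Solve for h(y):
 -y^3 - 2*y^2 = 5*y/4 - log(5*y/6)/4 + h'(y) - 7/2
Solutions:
 h(y) = C1 - y^4/4 - 2*y^3/3 - 5*y^2/8 + y*log(y)/4 - y*log(6)/4 + y*log(5)/4 + 13*y/4


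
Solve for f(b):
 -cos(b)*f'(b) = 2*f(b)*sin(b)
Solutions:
 f(b) = C1*cos(b)^2


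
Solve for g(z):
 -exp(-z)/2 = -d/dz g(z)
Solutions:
 g(z) = C1 - exp(-z)/2


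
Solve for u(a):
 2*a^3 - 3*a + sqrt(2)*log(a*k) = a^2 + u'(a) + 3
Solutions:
 u(a) = C1 + a^4/2 - a^3/3 - 3*a^2/2 + sqrt(2)*a*log(a*k) + a*(-3 - sqrt(2))


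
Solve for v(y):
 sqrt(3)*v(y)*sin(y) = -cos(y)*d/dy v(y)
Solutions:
 v(y) = C1*cos(y)^(sqrt(3))


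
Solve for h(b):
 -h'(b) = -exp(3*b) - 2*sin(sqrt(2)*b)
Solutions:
 h(b) = C1 + exp(3*b)/3 - sqrt(2)*cos(sqrt(2)*b)


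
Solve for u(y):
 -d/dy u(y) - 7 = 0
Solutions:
 u(y) = C1 - 7*y


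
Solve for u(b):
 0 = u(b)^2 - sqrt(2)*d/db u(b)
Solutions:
 u(b) = -2/(C1 + sqrt(2)*b)


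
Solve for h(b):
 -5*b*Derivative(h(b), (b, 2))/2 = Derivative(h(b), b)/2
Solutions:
 h(b) = C1 + C2*b^(4/5)


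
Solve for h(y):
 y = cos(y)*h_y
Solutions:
 h(y) = C1 + Integral(y/cos(y), y)


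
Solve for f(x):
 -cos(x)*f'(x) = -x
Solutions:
 f(x) = C1 + Integral(x/cos(x), x)


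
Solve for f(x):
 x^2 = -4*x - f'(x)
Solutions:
 f(x) = C1 - x^3/3 - 2*x^2


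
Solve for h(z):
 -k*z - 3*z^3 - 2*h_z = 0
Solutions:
 h(z) = C1 - k*z^2/4 - 3*z^4/8


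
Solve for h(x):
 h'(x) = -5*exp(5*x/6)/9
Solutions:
 h(x) = C1 - 2*exp(5*x/6)/3


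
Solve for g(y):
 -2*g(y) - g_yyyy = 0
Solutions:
 g(y) = (C1*sin(2^(3/4)*y/2) + C2*cos(2^(3/4)*y/2))*exp(-2^(3/4)*y/2) + (C3*sin(2^(3/4)*y/2) + C4*cos(2^(3/4)*y/2))*exp(2^(3/4)*y/2)


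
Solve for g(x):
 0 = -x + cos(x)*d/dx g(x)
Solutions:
 g(x) = C1 + Integral(x/cos(x), x)


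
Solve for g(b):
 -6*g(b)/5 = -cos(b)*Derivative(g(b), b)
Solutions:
 g(b) = C1*(sin(b) + 1)^(3/5)/(sin(b) - 1)^(3/5)


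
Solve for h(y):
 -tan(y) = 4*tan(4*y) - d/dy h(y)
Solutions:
 h(y) = C1 - log(cos(y)) - log(cos(4*y))


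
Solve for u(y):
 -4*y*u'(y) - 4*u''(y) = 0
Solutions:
 u(y) = C1 + C2*erf(sqrt(2)*y/2)


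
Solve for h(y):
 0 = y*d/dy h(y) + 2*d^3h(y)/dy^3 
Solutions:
 h(y) = C1 + Integral(C2*airyai(-2^(2/3)*y/2) + C3*airybi(-2^(2/3)*y/2), y)


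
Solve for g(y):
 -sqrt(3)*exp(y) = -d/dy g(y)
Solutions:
 g(y) = C1 + sqrt(3)*exp(y)


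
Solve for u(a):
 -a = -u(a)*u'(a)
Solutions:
 u(a) = -sqrt(C1 + a^2)
 u(a) = sqrt(C1 + a^2)


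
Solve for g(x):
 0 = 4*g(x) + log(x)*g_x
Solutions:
 g(x) = C1*exp(-4*li(x))


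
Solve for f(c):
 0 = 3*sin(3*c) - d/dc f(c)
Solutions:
 f(c) = C1 - cos(3*c)


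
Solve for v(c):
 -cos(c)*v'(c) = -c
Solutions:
 v(c) = C1 + Integral(c/cos(c), c)


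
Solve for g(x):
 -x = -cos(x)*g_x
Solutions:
 g(x) = C1 + Integral(x/cos(x), x)


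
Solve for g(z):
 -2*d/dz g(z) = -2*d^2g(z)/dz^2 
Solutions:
 g(z) = C1 + C2*exp(z)


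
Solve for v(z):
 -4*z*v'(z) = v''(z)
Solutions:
 v(z) = C1 + C2*erf(sqrt(2)*z)


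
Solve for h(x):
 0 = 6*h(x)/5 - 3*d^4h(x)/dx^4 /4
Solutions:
 h(x) = C1*exp(-10^(3/4)*x/5) + C2*exp(10^(3/4)*x/5) + C3*sin(10^(3/4)*x/5) + C4*cos(10^(3/4)*x/5)


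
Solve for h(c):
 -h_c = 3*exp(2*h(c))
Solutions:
 h(c) = log(-sqrt(-1/(C1 - 3*c))) - log(2)/2
 h(c) = log(-1/(C1 - 3*c))/2 - log(2)/2


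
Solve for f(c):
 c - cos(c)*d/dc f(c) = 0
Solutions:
 f(c) = C1 + Integral(c/cos(c), c)


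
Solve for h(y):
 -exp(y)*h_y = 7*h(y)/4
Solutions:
 h(y) = C1*exp(7*exp(-y)/4)


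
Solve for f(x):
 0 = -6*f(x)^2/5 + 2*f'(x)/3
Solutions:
 f(x) = -5/(C1 + 9*x)


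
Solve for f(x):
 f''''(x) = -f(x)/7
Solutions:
 f(x) = (C1*sin(sqrt(2)*7^(3/4)*x/14) + C2*cos(sqrt(2)*7^(3/4)*x/14))*exp(-sqrt(2)*7^(3/4)*x/14) + (C3*sin(sqrt(2)*7^(3/4)*x/14) + C4*cos(sqrt(2)*7^(3/4)*x/14))*exp(sqrt(2)*7^(3/4)*x/14)


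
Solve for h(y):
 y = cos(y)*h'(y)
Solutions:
 h(y) = C1 + Integral(y/cos(y), y)


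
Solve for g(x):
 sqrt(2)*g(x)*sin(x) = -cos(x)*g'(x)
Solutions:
 g(x) = C1*cos(x)^(sqrt(2))


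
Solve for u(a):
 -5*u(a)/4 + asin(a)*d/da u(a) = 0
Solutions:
 u(a) = C1*exp(5*Integral(1/asin(a), a)/4)


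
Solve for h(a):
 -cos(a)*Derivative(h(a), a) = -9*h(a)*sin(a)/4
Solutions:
 h(a) = C1/cos(a)^(9/4)


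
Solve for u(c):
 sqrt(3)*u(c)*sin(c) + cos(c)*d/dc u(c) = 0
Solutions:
 u(c) = C1*cos(c)^(sqrt(3))


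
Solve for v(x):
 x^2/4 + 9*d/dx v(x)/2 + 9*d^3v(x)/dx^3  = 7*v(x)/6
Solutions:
 v(x) = C1*exp(2^(1/3)*x*(-(7 + sqrt(103))^(1/3) + 3*2^(1/3)/(7 + sqrt(103))^(1/3))/12)*sin(2^(1/3)*sqrt(3)*x*(3*2^(1/3)/(7 + sqrt(103))^(1/3) + (7 + sqrt(103))^(1/3))/12) + C2*exp(2^(1/3)*x*(-(7 + sqrt(103))^(1/3) + 3*2^(1/3)/(7 + sqrt(103))^(1/3))/12)*cos(2^(1/3)*sqrt(3)*x*(3*2^(1/3)/(7 + sqrt(103))^(1/3) + (7 + sqrt(103))^(1/3))/12) + C3*exp(-2^(1/3)*x*(-(7 + sqrt(103))^(1/3) + 3*2^(1/3)/(7 + sqrt(103))^(1/3))/6) + 3*x^2/14 + 81*x/49 + 2187/343


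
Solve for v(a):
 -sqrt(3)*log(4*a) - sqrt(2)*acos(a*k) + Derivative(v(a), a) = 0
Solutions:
 v(a) = C1 + sqrt(3)*a*(log(a) - 1) + 2*sqrt(3)*a*log(2) + sqrt(2)*Piecewise((a*acos(a*k) - sqrt(-a^2*k^2 + 1)/k, Ne(k, 0)), (pi*a/2, True))


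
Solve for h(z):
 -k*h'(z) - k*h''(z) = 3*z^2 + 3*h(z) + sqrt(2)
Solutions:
 h(z) = C1*exp(z*(-1 + sqrt(k*(k - 12))/k)/2) + C2*exp(-z*(1 + sqrt(k*(k - 12))/k)/2) - 2*k^2/9 + 2*k*z/3 + 2*k/3 - z^2 - sqrt(2)/3


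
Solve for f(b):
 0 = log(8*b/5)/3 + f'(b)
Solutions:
 f(b) = C1 - b*log(b)/3 - b*log(2) + b/3 + b*log(5)/3


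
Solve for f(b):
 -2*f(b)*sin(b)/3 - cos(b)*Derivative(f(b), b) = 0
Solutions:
 f(b) = C1*cos(b)^(2/3)


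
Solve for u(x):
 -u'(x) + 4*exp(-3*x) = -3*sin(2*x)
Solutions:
 u(x) = C1 - 3*cos(2*x)/2 - 4*exp(-3*x)/3


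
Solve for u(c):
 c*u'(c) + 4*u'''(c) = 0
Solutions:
 u(c) = C1 + Integral(C2*airyai(-2^(1/3)*c/2) + C3*airybi(-2^(1/3)*c/2), c)


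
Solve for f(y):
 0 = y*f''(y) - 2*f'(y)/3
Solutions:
 f(y) = C1 + C2*y^(5/3)


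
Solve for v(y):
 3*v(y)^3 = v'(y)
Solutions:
 v(y) = -sqrt(2)*sqrt(-1/(C1 + 3*y))/2
 v(y) = sqrt(2)*sqrt(-1/(C1 + 3*y))/2


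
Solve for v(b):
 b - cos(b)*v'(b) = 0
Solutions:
 v(b) = C1 + Integral(b/cos(b), b)


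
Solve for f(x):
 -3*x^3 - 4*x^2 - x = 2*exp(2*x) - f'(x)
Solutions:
 f(x) = C1 + 3*x^4/4 + 4*x^3/3 + x^2/2 + exp(2*x)


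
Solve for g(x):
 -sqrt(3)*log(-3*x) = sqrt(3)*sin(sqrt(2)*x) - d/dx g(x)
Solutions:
 g(x) = C1 + sqrt(3)*x*(log(-x) - 1) + sqrt(3)*x*log(3) - sqrt(6)*cos(sqrt(2)*x)/2


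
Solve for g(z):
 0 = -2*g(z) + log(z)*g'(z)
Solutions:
 g(z) = C1*exp(2*li(z))


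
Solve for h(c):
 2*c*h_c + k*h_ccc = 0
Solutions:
 h(c) = C1 + Integral(C2*airyai(2^(1/3)*c*(-1/k)^(1/3)) + C3*airybi(2^(1/3)*c*(-1/k)^(1/3)), c)


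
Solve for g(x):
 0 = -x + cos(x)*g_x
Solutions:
 g(x) = C1 + Integral(x/cos(x), x)


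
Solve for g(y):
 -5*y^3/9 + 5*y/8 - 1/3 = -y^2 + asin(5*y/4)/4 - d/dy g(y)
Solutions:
 g(y) = C1 + 5*y^4/36 - y^3/3 - 5*y^2/16 + y*asin(5*y/4)/4 + y/3 + sqrt(16 - 25*y^2)/20


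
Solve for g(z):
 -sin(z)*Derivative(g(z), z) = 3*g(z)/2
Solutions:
 g(z) = C1*(cos(z) + 1)^(3/4)/(cos(z) - 1)^(3/4)


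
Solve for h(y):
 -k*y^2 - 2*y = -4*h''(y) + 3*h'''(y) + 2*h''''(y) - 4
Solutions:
 h(y) = C1 + C2*y + C3*exp(y*(-3 + sqrt(41))/4) + C4*exp(-y*(3 + sqrt(41))/4) + k*y^4/48 + y^3*(3*k + 4)/48 + y^2*(17*k - 20)/64


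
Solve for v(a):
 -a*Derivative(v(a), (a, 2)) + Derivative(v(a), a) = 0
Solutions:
 v(a) = C1 + C2*a^2


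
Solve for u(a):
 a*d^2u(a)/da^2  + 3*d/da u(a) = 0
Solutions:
 u(a) = C1 + C2/a^2


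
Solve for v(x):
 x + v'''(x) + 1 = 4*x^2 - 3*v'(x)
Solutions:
 v(x) = C1 + C2*sin(sqrt(3)*x) + C3*cos(sqrt(3)*x) + 4*x^3/9 - x^2/6 - 11*x/9


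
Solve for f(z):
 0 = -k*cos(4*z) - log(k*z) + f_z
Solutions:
 f(z) = C1 + k*sin(4*z)/4 + z*log(k*z) - z


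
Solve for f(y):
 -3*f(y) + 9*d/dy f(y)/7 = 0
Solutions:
 f(y) = C1*exp(7*y/3)


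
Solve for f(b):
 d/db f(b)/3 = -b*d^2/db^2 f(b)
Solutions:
 f(b) = C1 + C2*b^(2/3)


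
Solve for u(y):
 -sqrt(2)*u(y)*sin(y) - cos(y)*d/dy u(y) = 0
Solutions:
 u(y) = C1*cos(y)^(sqrt(2))


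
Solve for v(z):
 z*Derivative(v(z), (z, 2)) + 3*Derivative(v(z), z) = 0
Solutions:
 v(z) = C1 + C2/z^2


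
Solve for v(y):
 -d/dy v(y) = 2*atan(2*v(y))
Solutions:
 Integral(1/atan(2*_y), (_y, v(y))) = C1 - 2*y


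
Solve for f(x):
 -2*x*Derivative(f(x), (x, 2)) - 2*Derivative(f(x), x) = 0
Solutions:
 f(x) = C1 + C2*log(x)


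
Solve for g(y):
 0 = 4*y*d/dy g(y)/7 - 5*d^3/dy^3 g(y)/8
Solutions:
 g(y) = C1 + Integral(C2*airyai(2*70^(2/3)*y/35) + C3*airybi(2*70^(2/3)*y/35), y)


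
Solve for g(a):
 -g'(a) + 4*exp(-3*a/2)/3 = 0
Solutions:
 g(a) = C1 - 8*exp(-3*a/2)/9


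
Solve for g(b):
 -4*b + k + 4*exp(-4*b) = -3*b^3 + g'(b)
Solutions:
 g(b) = C1 + 3*b^4/4 - 2*b^2 + b*k - exp(-4*b)


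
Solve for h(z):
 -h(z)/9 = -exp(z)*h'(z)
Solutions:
 h(z) = C1*exp(-exp(-z)/9)


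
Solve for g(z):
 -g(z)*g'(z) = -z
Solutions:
 g(z) = -sqrt(C1 + z^2)
 g(z) = sqrt(C1 + z^2)


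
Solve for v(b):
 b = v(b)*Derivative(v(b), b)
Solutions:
 v(b) = -sqrt(C1 + b^2)
 v(b) = sqrt(C1 + b^2)


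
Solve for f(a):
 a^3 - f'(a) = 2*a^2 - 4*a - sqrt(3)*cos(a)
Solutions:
 f(a) = C1 + a^4/4 - 2*a^3/3 + 2*a^2 + sqrt(3)*sin(a)


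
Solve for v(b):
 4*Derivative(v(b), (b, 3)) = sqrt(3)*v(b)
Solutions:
 v(b) = C3*exp(2^(1/3)*3^(1/6)*b/2) + (C1*sin(2^(1/3)*3^(2/3)*b/4) + C2*cos(2^(1/3)*3^(2/3)*b/4))*exp(-2^(1/3)*3^(1/6)*b/4)


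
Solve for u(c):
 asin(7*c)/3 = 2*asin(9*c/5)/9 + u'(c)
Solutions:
 u(c) = C1 - 2*c*asin(9*c/5)/9 + c*asin(7*c)/3 + sqrt(1 - 49*c^2)/21 - 2*sqrt(25 - 81*c^2)/81


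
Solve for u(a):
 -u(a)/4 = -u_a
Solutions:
 u(a) = C1*exp(a/4)


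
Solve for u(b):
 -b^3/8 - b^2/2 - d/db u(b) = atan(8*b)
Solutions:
 u(b) = C1 - b^4/32 - b^3/6 - b*atan(8*b) + log(64*b^2 + 1)/16


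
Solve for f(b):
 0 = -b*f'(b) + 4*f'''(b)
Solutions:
 f(b) = C1 + Integral(C2*airyai(2^(1/3)*b/2) + C3*airybi(2^(1/3)*b/2), b)


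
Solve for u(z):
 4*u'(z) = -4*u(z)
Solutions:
 u(z) = C1*exp(-z)


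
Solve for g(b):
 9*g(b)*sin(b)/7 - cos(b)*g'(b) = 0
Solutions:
 g(b) = C1/cos(b)^(9/7)


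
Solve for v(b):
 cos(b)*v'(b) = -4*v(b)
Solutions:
 v(b) = C1*(sin(b)^2 - 2*sin(b) + 1)/(sin(b)^2 + 2*sin(b) + 1)


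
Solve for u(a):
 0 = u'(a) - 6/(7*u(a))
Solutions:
 u(a) = -sqrt(C1 + 84*a)/7
 u(a) = sqrt(C1 + 84*a)/7


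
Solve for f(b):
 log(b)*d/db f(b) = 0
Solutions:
 f(b) = C1


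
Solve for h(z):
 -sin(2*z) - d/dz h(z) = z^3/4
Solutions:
 h(z) = C1 - z^4/16 + cos(2*z)/2


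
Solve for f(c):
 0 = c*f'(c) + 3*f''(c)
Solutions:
 f(c) = C1 + C2*erf(sqrt(6)*c/6)


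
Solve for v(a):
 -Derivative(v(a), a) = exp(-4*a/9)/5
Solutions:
 v(a) = C1 + 9*exp(-4*a/9)/20


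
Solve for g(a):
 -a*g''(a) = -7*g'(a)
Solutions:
 g(a) = C1 + C2*a^8


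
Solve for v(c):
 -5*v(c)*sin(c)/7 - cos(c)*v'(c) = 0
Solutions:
 v(c) = C1*cos(c)^(5/7)


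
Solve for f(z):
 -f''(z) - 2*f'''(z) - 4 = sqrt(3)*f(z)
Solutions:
 f(z) = C1*exp(z*(-2 + (1 + 54*sqrt(3) + sqrt(-1 + (1 + 54*sqrt(3))^2))^(-1/3) + (1 + 54*sqrt(3) + sqrt(-1 + (1 + 54*sqrt(3))^2))^(1/3))/12)*sin(sqrt(3)*z*(-(1 + 54*sqrt(3) + sqrt(-1 + (1 + 54*sqrt(3))^2))^(1/3) + (1 + 54*sqrt(3) + sqrt(-1 + (1 + 54*sqrt(3))^2))^(-1/3))/12) + C2*exp(z*(-2 + (1 + 54*sqrt(3) + sqrt(-1 + (1 + 54*sqrt(3))^2))^(-1/3) + (1 + 54*sqrt(3) + sqrt(-1 + (1 + 54*sqrt(3))^2))^(1/3))/12)*cos(sqrt(3)*z*(-(1 + 54*sqrt(3) + sqrt(-1 + (1 + 54*sqrt(3))^2))^(1/3) + (1 + 54*sqrt(3) + sqrt(-1 + (1 + 54*sqrt(3))^2))^(-1/3))/12) + C3*exp(-z*((1 + 54*sqrt(3) + sqrt(-1 + (1 + 54*sqrt(3))^2))^(-1/3) + 1 + (1 + 54*sqrt(3) + sqrt(-1 + (1 + 54*sqrt(3))^2))^(1/3))/6) - 4*sqrt(3)/3


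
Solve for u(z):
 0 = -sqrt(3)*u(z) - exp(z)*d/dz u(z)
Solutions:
 u(z) = C1*exp(sqrt(3)*exp(-z))


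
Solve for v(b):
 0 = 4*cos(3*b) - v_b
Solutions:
 v(b) = C1 + 4*sin(3*b)/3


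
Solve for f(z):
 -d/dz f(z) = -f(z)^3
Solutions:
 f(z) = -sqrt(2)*sqrt(-1/(C1 + z))/2
 f(z) = sqrt(2)*sqrt(-1/(C1 + z))/2


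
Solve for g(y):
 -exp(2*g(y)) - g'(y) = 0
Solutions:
 g(y) = log(-sqrt(-1/(C1 - y))) - log(2)/2
 g(y) = log(-1/(C1 - y))/2 - log(2)/2


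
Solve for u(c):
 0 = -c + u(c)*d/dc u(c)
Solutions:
 u(c) = -sqrt(C1 + c^2)
 u(c) = sqrt(C1 + c^2)


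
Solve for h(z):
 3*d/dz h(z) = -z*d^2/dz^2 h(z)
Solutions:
 h(z) = C1 + C2/z^2


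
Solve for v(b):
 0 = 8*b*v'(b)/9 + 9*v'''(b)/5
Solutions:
 v(b) = C1 + Integral(C2*airyai(-2*3^(2/3)*5^(1/3)*b/9) + C3*airybi(-2*3^(2/3)*5^(1/3)*b/9), b)


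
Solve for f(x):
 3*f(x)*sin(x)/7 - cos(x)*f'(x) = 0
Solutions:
 f(x) = C1/cos(x)^(3/7)


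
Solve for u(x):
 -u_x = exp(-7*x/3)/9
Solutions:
 u(x) = C1 + exp(-7*x/3)/21


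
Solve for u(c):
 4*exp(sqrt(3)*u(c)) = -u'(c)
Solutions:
 u(c) = sqrt(3)*(2*log(1/(C1 + 4*c)) - log(3))/6


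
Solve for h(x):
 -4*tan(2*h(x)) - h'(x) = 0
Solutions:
 h(x) = -asin(C1*exp(-8*x))/2 + pi/2
 h(x) = asin(C1*exp(-8*x))/2


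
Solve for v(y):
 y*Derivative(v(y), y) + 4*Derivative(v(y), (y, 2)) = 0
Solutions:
 v(y) = C1 + C2*erf(sqrt(2)*y/4)


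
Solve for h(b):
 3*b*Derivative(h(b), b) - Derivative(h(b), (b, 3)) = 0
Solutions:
 h(b) = C1 + Integral(C2*airyai(3^(1/3)*b) + C3*airybi(3^(1/3)*b), b)


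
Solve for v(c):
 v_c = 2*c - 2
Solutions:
 v(c) = C1 + c^2 - 2*c


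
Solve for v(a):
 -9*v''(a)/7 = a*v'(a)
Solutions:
 v(a) = C1 + C2*erf(sqrt(14)*a/6)


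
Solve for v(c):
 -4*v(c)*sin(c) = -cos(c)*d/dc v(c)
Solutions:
 v(c) = C1/cos(c)^4


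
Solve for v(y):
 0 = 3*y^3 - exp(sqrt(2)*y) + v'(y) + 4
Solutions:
 v(y) = C1 - 3*y^4/4 - 4*y + sqrt(2)*exp(sqrt(2)*y)/2


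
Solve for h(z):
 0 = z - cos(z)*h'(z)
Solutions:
 h(z) = C1 + Integral(z/cos(z), z)


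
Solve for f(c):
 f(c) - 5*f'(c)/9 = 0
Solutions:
 f(c) = C1*exp(9*c/5)


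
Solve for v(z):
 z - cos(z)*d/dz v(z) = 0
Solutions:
 v(z) = C1 + Integral(z/cos(z), z)


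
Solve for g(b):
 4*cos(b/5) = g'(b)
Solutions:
 g(b) = C1 + 20*sin(b/5)


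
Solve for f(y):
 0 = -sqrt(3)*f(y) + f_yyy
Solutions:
 f(y) = C3*exp(3^(1/6)*y) + (C1*sin(3^(2/3)*y/2) + C2*cos(3^(2/3)*y/2))*exp(-3^(1/6)*y/2)


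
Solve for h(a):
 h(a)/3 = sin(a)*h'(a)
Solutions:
 h(a) = C1*(cos(a) - 1)^(1/6)/(cos(a) + 1)^(1/6)


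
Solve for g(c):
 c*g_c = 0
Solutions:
 g(c) = C1


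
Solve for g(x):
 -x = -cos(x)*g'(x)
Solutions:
 g(x) = C1 + Integral(x/cos(x), x)


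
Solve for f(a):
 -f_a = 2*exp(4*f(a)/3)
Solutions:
 f(a) = 3*log(-(1/(C1 + 8*a))^(1/4)) + 3*log(3)/4
 f(a) = 3*log(1/(C1 + 8*a))/4 + 3*log(3)/4
 f(a) = 3*log(-I*(1/(C1 + 8*a))^(1/4)) + 3*log(3)/4
 f(a) = 3*log(I*(1/(C1 + 8*a))^(1/4)) + 3*log(3)/4


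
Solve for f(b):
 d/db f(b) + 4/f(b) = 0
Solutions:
 f(b) = -sqrt(C1 - 8*b)
 f(b) = sqrt(C1 - 8*b)


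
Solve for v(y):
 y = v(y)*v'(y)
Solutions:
 v(y) = -sqrt(C1 + y^2)
 v(y) = sqrt(C1 + y^2)


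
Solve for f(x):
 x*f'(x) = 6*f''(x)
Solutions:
 f(x) = C1 + C2*erfi(sqrt(3)*x/6)


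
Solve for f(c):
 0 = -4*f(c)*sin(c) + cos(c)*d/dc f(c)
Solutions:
 f(c) = C1/cos(c)^4


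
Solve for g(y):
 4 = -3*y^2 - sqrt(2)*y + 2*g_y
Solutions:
 g(y) = C1 + y^3/2 + sqrt(2)*y^2/4 + 2*y


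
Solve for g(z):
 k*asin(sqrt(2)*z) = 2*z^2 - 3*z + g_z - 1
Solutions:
 g(z) = C1 + k*(z*asin(sqrt(2)*z) + sqrt(2)*sqrt(1 - 2*z^2)/2) - 2*z^3/3 + 3*z^2/2 + z


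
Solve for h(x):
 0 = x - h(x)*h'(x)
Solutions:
 h(x) = -sqrt(C1 + x^2)
 h(x) = sqrt(C1 + x^2)


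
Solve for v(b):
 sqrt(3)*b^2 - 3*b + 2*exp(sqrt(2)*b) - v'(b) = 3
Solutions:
 v(b) = C1 + sqrt(3)*b^3/3 - 3*b^2/2 - 3*b + sqrt(2)*exp(sqrt(2)*b)


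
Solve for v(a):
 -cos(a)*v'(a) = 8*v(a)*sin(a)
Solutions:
 v(a) = C1*cos(a)^8


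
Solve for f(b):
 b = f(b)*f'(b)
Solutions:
 f(b) = -sqrt(C1 + b^2)
 f(b) = sqrt(C1 + b^2)


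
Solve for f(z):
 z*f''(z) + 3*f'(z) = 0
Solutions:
 f(z) = C1 + C2/z^2


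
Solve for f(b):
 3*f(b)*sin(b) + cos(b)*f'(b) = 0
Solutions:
 f(b) = C1*cos(b)^3


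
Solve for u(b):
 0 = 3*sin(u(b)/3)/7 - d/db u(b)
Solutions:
 -3*b/7 + 3*log(cos(u(b)/3) - 1)/2 - 3*log(cos(u(b)/3) + 1)/2 = C1


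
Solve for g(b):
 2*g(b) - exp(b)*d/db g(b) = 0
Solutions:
 g(b) = C1*exp(-2*exp(-b))


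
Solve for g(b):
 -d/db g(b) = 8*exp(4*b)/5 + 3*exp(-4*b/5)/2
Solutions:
 g(b) = C1 - 2*exp(4*b)/5 + 15*exp(-4*b/5)/8


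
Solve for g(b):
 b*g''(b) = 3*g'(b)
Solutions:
 g(b) = C1 + C2*b^4


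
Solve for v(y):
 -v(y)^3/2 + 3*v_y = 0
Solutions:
 v(y) = -sqrt(3)*sqrt(-1/(C1 + y))
 v(y) = sqrt(3)*sqrt(-1/(C1 + y))


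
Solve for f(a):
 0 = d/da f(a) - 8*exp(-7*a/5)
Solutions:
 f(a) = C1 - 40*exp(-7*a/5)/7


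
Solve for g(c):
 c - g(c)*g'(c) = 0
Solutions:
 g(c) = -sqrt(C1 + c^2)
 g(c) = sqrt(C1 + c^2)


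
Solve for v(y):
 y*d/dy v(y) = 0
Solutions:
 v(y) = C1


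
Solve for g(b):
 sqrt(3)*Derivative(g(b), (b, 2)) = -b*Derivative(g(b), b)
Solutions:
 g(b) = C1 + C2*erf(sqrt(2)*3^(3/4)*b/6)


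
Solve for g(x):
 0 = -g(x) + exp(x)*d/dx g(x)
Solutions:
 g(x) = C1*exp(-exp(-x))


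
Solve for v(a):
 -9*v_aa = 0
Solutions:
 v(a) = C1 + C2*a


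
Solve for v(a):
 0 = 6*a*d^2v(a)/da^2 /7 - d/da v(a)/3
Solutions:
 v(a) = C1 + C2*a^(25/18)


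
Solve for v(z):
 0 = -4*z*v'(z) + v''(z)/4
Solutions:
 v(z) = C1 + C2*erfi(2*sqrt(2)*z)


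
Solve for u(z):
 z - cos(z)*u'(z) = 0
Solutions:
 u(z) = C1 + Integral(z/cos(z), z)


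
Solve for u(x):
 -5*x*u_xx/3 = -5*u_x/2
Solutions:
 u(x) = C1 + C2*x^(5/2)


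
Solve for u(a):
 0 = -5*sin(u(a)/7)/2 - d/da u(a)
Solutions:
 5*a/2 + 7*log(cos(u(a)/7) - 1)/2 - 7*log(cos(u(a)/7) + 1)/2 = C1


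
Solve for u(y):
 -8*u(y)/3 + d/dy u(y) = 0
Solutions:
 u(y) = C1*exp(8*y/3)


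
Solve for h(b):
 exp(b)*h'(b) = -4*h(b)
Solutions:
 h(b) = C1*exp(4*exp(-b))


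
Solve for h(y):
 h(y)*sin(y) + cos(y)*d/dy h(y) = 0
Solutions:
 h(y) = C1*cos(y)


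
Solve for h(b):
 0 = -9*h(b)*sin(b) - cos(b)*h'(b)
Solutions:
 h(b) = C1*cos(b)^9


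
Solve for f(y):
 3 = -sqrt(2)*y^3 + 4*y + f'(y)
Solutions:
 f(y) = C1 + sqrt(2)*y^4/4 - 2*y^2 + 3*y


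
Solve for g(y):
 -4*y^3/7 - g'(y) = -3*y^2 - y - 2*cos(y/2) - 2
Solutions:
 g(y) = C1 - y^4/7 + y^3 + y^2/2 + 2*y + 4*sin(y/2)


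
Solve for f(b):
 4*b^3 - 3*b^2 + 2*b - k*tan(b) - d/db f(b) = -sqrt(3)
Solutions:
 f(b) = C1 + b^4 - b^3 + b^2 + sqrt(3)*b + k*log(cos(b))


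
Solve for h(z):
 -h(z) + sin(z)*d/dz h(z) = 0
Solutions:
 h(z) = C1*sqrt(cos(z) - 1)/sqrt(cos(z) + 1)


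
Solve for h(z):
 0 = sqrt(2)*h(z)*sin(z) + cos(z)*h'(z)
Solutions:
 h(z) = C1*cos(z)^(sqrt(2))


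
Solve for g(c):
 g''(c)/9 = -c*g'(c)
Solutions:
 g(c) = C1 + C2*erf(3*sqrt(2)*c/2)


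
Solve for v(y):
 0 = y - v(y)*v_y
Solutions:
 v(y) = -sqrt(C1 + y^2)
 v(y) = sqrt(C1 + y^2)


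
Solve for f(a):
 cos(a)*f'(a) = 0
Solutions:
 f(a) = C1


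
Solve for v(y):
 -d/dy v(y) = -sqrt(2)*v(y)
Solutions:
 v(y) = C1*exp(sqrt(2)*y)


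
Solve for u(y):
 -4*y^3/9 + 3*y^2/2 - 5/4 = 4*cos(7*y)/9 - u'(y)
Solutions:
 u(y) = C1 + y^4/9 - y^3/2 + 5*y/4 + 4*sin(7*y)/63


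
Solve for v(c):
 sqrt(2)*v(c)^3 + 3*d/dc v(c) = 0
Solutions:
 v(c) = -sqrt(6)*sqrt(-1/(C1 - sqrt(2)*c))/2
 v(c) = sqrt(6)*sqrt(-1/(C1 - sqrt(2)*c))/2


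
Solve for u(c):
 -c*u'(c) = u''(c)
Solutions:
 u(c) = C1 + C2*erf(sqrt(2)*c/2)


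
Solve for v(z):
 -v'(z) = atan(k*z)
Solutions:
 v(z) = C1 - Piecewise((z*atan(k*z) - log(k^2*z^2 + 1)/(2*k), Ne(k, 0)), (0, True))


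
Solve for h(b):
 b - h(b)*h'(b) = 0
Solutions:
 h(b) = -sqrt(C1 + b^2)
 h(b) = sqrt(C1 + b^2)


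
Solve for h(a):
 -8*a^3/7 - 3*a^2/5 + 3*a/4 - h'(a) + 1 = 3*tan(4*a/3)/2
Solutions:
 h(a) = C1 - 2*a^4/7 - a^3/5 + 3*a^2/8 + a + 9*log(cos(4*a/3))/8


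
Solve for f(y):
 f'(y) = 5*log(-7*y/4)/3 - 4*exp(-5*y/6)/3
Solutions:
 f(y) = C1 + 5*y*log(-y)/3 + 5*y*(-2*log(2) - 1 + log(7))/3 + 8*exp(-5*y/6)/5


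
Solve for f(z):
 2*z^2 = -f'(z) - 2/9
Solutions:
 f(z) = C1 - 2*z^3/3 - 2*z/9


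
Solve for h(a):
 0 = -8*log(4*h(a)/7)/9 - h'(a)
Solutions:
 9*Integral(1/(log(_y) - log(7) + 2*log(2)), (_y, h(a)))/8 = C1 - a


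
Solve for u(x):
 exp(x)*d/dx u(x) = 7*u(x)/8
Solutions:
 u(x) = C1*exp(-7*exp(-x)/8)


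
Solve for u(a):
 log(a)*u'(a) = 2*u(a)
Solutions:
 u(a) = C1*exp(2*li(a))


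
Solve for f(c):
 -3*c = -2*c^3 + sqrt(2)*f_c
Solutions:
 f(c) = C1 + sqrt(2)*c^4/4 - 3*sqrt(2)*c^2/4


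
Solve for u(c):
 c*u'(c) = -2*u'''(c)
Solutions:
 u(c) = C1 + Integral(C2*airyai(-2^(2/3)*c/2) + C3*airybi(-2^(2/3)*c/2), c)


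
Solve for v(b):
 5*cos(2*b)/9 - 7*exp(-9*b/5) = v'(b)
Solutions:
 v(b) = C1 + 5*sin(2*b)/18 + 35*exp(-9*b/5)/9


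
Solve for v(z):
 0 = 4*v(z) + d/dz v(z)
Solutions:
 v(z) = C1*exp(-4*z)


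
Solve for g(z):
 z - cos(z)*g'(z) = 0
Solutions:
 g(z) = C1 + Integral(z/cos(z), z)


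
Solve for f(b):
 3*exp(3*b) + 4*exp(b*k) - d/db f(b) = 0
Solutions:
 f(b) = C1 + exp(3*b) + 4*exp(b*k)/k


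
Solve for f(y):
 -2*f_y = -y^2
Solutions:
 f(y) = C1 + y^3/6


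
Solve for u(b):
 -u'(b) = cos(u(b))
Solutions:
 u(b) = pi - asin((C1 + exp(2*b))/(C1 - exp(2*b)))
 u(b) = asin((C1 + exp(2*b))/(C1 - exp(2*b)))


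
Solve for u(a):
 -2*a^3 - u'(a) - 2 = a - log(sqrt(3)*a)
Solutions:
 u(a) = C1 - a^4/2 - a^2/2 + a*log(a) - 3*a + a*log(3)/2


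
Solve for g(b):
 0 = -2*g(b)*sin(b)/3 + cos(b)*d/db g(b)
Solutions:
 g(b) = C1/cos(b)^(2/3)


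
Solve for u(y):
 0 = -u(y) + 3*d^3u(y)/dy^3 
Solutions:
 u(y) = C3*exp(3^(2/3)*y/3) + (C1*sin(3^(1/6)*y/2) + C2*cos(3^(1/6)*y/2))*exp(-3^(2/3)*y/6)


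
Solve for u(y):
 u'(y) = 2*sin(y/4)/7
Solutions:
 u(y) = C1 - 8*cos(y/4)/7


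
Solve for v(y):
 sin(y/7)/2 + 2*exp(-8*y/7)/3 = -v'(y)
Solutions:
 v(y) = C1 + 7*cos(y/7)/2 + 7*exp(-8*y/7)/12


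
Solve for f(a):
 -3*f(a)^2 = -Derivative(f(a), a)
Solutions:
 f(a) = -1/(C1 + 3*a)


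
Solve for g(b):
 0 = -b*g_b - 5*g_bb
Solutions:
 g(b) = C1 + C2*erf(sqrt(10)*b/10)


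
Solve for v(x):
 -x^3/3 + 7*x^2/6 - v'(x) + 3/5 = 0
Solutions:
 v(x) = C1 - x^4/12 + 7*x^3/18 + 3*x/5


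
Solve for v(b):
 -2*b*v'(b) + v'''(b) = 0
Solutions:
 v(b) = C1 + Integral(C2*airyai(2^(1/3)*b) + C3*airybi(2^(1/3)*b), b)


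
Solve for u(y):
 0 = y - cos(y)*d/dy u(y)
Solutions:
 u(y) = C1 + Integral(y/cos(y), y)


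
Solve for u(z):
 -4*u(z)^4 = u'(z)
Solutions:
 u(z) = (-3^(2/3) - 3*3^(1/6)*I)*(1/(C1 + 4*z))^(1/3)/6
 u(z) = (-3^(2/3) + 3*3^(1/6)*I)*(1/(C1 + 4*z))^(1/3)/6
 u(z) = (1/(C1 + 12*z))^(1/3)


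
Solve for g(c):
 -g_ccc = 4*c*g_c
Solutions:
 g(c) = C1 + Integral(C2*airyai(-2^(2/3)*c) + C3*airybi(-2^(2/3)*c), c)


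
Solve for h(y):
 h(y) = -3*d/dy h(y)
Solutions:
 h(y) = C1*exp(-y/3)


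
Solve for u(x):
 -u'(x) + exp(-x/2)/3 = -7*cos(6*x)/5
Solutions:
 u(x) = C1 + 7*sin(6*x)/30 - 2*exp(-x/2)/3


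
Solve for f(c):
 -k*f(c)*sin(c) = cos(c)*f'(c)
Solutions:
 f(c) = C1*exp(k*log(cos(c)))


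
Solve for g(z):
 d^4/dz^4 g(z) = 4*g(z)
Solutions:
 g(z) = C1*exp(-sqrt(2)*z) + C2*exp(sqrt(2)*z) + C3*sin(sqrt(2)*z) + C4*cos(sqrt(2)*z)


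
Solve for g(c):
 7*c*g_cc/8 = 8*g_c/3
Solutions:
 g(c) = C1 + C2*c^(85/21)


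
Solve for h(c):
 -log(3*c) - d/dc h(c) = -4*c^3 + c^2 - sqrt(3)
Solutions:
 h(c) = C1 + c^4 - c^3/3 - c*log(c) - c*log(3) + c + sqrt(3)*c


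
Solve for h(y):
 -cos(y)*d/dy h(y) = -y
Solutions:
 h(y) = C1 + Integral(y/cos(y), y)


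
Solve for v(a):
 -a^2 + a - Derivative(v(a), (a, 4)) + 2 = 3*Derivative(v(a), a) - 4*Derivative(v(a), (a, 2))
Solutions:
 v(a) = C1 + C2*exp(a) + C3*exp(a*(-1 + sqrt(13))/2) + C4*exp(-a*(1 + sqrt(13))/2) - a^3/9 - 5*a^2/18 - 2*a/27


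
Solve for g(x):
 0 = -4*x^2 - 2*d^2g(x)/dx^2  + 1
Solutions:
 g(x) = C1 + C2*x - x^4/6 + x^2/4


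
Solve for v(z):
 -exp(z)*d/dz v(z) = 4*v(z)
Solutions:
 v(z) = C1*exp(4*exp(-z))


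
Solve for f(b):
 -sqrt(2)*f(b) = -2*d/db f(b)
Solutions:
 f(b) = C1*exp(sqrt(2)*b/2)


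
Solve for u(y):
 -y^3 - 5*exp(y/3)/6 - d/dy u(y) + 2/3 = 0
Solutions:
 u(y) = C1 - y^4/4 + 2*y/3 - 5*exp(y/3)/2


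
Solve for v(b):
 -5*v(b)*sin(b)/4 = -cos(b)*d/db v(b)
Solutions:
 v(b) = C1/cos(b)^(5/4)


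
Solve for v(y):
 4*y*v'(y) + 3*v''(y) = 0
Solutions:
 v(y) = C1 + C2*erf(sqrt(6)*y/3)


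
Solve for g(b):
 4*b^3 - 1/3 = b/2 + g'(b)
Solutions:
 g(b) = C1 + b^4 - b^2/4 - b/3


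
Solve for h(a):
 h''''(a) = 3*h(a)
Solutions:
 h(a) = C1*exp(-3^(1/4)*a) + C2*exp(3^(1/4)*a) + C3*sin(3^(1/4)*a) + C4*cos(3^(1/4)*a)


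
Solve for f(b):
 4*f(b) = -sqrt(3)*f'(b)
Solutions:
 f(b) = C1*exp(-4*sqrt(3)*b/3)


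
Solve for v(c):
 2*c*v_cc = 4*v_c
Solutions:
 v(c) = C1 + C2*c^3


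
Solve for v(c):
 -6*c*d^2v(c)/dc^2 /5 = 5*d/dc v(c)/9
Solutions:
 v(c) = C1 + C2*c^(29/54)


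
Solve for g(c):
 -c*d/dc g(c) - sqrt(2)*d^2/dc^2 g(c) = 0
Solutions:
 g(c) = C1 + C2*erf(2^(1/4)*c/2)


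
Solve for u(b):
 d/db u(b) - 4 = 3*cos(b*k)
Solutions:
 u(b) = C1 + 4*b + 3*sin(b*k)/k


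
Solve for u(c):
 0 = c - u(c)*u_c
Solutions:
 u(c) = -sqrt(C1 + c^2)
 u(c) = sqrt(C1 + c^2)


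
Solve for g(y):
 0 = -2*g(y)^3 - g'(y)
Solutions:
 g(y) = -sqrt(2)*sqrt(-1/(C1 - 2*y))/2
 g(y) = sqrt(2)*sqrt(-1/(C1 - 2*y))/2


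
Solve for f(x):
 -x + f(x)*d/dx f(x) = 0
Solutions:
 f(x) = -sqrt(C1 + x^2)
 f(x) = sqrt(C1 + x^2)


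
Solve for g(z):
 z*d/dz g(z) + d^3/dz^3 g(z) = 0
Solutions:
 g(z) = C1 + Integral(C2*airyai(-z) + C3*airybi(-z), z)


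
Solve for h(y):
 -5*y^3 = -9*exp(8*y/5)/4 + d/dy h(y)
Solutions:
 h(y) = C1 - 5*y^4/4 + 45*exp(8*y/5)/32


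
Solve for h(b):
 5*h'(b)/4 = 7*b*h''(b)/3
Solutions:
 h(b) = C1 + C2*b^(43/28)


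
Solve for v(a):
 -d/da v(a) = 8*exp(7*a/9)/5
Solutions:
 v(a) = C1 - 72*exp(7*a/9)/35


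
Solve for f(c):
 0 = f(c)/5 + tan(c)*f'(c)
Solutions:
 f(c) = C1/sin(c)^(1/5)


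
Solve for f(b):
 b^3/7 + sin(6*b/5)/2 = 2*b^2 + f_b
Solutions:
 f(b) = C1 + b^4/28 - 2*b^3/3 - 5*cos(6*b/5)/12


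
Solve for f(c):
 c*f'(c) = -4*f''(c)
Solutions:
 f(c) = C1 + C2*erf(sqrt(2)*c/4)
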